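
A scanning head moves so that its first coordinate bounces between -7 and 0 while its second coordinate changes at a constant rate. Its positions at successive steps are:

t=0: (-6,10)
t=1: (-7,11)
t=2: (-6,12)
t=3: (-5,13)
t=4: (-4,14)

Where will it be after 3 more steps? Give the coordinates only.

The first coordinate reflects between -7 and 0, moving 1 per step.
  step 5: -4 → -3
  step 6: -3 → -2
  step 7: -2 → -1
The second coordinate changes by +1 each step: at step 7 it is 17.

(-1,17)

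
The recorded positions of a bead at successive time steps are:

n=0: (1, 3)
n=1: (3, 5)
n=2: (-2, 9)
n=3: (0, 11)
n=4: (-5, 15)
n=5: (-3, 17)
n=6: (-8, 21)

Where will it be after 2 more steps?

(-11, 27)

Differencing gives (+2, +2), (-5, +4), (+2, +2), (-5, +4), (+2, +2), (-5, +4). This is the pattern (+2, +2), (-5, +4) repeated.
step 7: apply (+2, +2) → (-6, 23)
step 8: apply (-5, +4) → (-11, 27)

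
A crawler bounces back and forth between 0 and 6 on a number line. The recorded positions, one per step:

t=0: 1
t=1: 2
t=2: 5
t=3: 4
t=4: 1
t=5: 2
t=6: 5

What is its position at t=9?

2

The value reflects between 0 and 6, moving 3 per step.
  step 7: 5 → 4
  step 8: 4 → 1
  step 9: 1 → 2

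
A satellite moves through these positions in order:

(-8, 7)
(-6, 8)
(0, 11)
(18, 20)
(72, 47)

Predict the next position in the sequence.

Consecutive displacements (+2, +1), (+6, +3), (+18, +9), (+54, +27) scale by a factor of 3 each step.
step 5: (72, 47) + (+162, +81) → (234, 128)

(234, 128)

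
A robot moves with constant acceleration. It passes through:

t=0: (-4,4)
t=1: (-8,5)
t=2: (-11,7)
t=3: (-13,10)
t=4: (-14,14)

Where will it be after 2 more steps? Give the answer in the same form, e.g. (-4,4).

Successive displacements: (-4,+1), (-3,+2), (-2,+3), (-1,+4) — each changes by (+1,+1).
step 5: (-14,14) + (+0,+5) → (-14,19)
step 6: (-14,19) + (+1,+6) → (-13,25)

(-13,25)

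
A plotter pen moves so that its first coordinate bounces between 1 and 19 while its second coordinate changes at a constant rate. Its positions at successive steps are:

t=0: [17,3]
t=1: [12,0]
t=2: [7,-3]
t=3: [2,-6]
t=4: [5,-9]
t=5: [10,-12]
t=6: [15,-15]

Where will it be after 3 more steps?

The first coordinate reflects between 1 and 19, moving 5 per step.
  step 7: 15 → 18
  step 8: 18 → 13
  step 9: 13 → 8
The second coordinate changes by -3 each step: at step 9 it is -24.

[8,-24]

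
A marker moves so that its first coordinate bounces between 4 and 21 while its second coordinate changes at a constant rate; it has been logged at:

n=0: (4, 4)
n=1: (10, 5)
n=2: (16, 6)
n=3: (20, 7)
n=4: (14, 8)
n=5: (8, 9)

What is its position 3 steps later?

The first coordinate travels 6 per step and bounces off the walls at 4 and 21.
  step 6: 8 → 6
  step 7: 6 → 12
  step 8: 12 → 18
The second coordinate changes by +1 each step: at step 8 it is 12.

(18, 12)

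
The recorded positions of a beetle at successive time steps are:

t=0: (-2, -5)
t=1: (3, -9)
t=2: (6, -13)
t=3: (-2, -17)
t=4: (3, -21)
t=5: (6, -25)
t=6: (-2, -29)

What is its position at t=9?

(-2, -41)

The first coordinate repeats the cycle [-2, 3, 6] with period 3; step 9 mod 3 = 0, giving -2.
The second coordinate changes by -4 each step, so at step 9 it is -5 + 9·(-4) = -41.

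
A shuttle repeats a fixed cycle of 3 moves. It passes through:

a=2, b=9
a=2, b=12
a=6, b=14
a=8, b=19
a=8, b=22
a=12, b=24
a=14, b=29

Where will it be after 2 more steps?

The moves between consecutive positions are (+0, +3), (+4, +2), (+2, +5), (+0, +3), (+4, +2), (+2, +5); they repeat the 3-cycle [(+0, +3), (+4, +2), (+2, +5)].
step 7: apply (+0, +3) → a=14, b=32
step 8: apply (+4, +2) → a=18, b=34

a=18, b=34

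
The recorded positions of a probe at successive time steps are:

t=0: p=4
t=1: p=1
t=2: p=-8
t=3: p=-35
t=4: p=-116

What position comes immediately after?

p=-359

The jumps are -3, -9, -27, -81 — a geometric progression with ratio 3.
step 5: -116 − 243 → p=-359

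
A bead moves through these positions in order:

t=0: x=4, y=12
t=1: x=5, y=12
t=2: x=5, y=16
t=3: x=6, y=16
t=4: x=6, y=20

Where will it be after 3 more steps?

Differencing gives (+1, +0), (+0, +4), (+1, +0), (+0, +4). This is the pattern (+1, +0), (+0, +4) repeated.
step 5: apply (+1, +0) → x=7, y=20
step 6: apply (+0, +4) → x=7, y=24
step 7: apply (+1, +0) → x=8, y=24

x=8, y=24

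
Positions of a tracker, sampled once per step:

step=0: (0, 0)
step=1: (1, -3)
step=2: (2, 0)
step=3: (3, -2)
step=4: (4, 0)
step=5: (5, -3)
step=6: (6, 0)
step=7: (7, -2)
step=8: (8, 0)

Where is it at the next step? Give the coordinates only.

First: linear, +1 per step → 9 at step 9.
Second: cycles through 0, -3, 0, -2 every 4 steps. Step 9 lands at position 1 of the cycle → -3.

(9, -3)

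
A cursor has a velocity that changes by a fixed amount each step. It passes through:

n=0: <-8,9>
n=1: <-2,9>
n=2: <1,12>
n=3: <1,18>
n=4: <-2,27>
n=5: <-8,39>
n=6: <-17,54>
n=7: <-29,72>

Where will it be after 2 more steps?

<-62,117>

Successive displacements: <+6,+0>, <+3,+3>, <+0,+6>, <-3,+9>, <-6,+12>, <-9,+15>, <-12,+18> — each changes by <-3,+3>.
step 8: <-29,72> + <-15,+21> → <-44,93>
step 9: <-44,93> + <-18,+24> → <-62,117>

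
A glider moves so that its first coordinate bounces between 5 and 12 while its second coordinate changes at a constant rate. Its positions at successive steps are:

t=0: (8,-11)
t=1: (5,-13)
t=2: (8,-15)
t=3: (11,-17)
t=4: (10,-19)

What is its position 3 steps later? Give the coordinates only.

The first coordinate travels 3 per step and bounces off the walls at 5 and 12.
  step 5: 10 → 7
  step 6: 7 → 6
  step 7: 6 → 9
The second coordinate changes by -2 each step: at step 7 it is -25.

(9,-25)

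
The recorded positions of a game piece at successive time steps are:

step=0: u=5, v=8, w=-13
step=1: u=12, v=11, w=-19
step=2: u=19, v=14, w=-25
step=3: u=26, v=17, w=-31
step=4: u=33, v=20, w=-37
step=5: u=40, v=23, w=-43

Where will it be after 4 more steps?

u=68, v=35, w=-67

Each step adds (+7, +3, -6) to the position.
step 6: u=40, v=23, w=-43 + (+7, +3, -6) → u=47, v=26, w=-49
step 7: u=47, v=26, w=-49 + (+7, +3, -6) → u=54, v=29, w=-55
step 8: u=54, v=29, w=-55 + (+7, +3, -6) → u=61, v=32, w=-61
step 9: u=61, v=32, w=-61 + (+7, +3, -6) → u=68, v=35, w=-67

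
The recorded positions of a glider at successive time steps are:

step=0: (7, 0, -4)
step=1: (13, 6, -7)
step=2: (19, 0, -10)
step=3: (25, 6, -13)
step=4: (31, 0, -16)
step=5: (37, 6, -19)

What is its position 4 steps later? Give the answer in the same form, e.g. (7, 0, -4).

The first coordinate changes by +6 each step, so at step 9 it is 7 + 9·(6) = 61.
The second coordinate repeats the cycle [0, 6] with period 2; step 9 mod 2 = 1, giving 6.
The third coordinate changes by -3 each step, so at step 9 it is -4 + 9·(-3) = -31.

(61, 6, -31)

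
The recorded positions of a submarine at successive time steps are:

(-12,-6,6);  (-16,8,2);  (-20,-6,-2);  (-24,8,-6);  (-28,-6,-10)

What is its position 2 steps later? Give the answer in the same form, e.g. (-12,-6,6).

The first coordinate changes by -4 each step, so at step 6 it is -12 + 6·(-4) = -36.
The second coordinate repeats the cycle [-6, 8] with period 2; step 6 mod 2 = 0, giving -6.
The third coordinate changes by -4 each step, so at step 6 it is 6 + 6·(-4) = -18.

(-36,-6,-18)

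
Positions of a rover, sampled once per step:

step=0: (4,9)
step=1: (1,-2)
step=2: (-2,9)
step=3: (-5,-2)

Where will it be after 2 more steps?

The first coordinate changes by -3 each step, so at step 5 it is 4 + 5·(-3) = -11.
The second coordinate repeats the cycle [9, -2] with period 2; step 5 mod 2 = 1, giving -2.

(-11,-2)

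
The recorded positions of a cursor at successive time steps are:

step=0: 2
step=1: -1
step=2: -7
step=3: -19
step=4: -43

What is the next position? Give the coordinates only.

-91

Step-to-step displacements: -3, -6, -12, -24; each is 2× the previous.
step 5: -43 − 48 → -91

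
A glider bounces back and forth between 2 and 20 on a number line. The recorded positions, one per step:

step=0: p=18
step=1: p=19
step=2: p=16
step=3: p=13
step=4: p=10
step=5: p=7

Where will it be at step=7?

p=3

The value travels 3 per step and bounces off the walls at 2 and 20.
  step 6: 7 → 4
  step 7: 4 → 3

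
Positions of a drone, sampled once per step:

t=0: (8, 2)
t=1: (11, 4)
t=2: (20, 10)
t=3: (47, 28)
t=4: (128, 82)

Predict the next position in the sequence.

(371, 244)

Step-to-step displacements: (+3, +2), (+9, +6), (+27, +18), (+81, +54); each is 3× the previous.
step 5: (128, 82) + (+243, +162) → (371, 244)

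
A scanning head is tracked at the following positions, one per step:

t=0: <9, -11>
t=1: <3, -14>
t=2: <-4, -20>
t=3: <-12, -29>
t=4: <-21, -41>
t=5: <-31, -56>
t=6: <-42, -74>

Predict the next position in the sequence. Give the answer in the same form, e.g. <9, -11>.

<-54, -95>

First differences are <-6, -3>, <-7, -6>, <-8, -9>, <-9, -12>, <-10, -15>, <-11, -18>; their common second difference is <-1, -3> (constant acceleration).
step 7: <-42, -74> + <-12, -21> → <-54, -95>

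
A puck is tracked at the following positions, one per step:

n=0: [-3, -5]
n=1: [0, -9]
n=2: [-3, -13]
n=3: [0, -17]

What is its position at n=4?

[-3, -21]

First: cycles through -3, 0 every 2 steps. Step 4 lands at position 0 of the cycle → -3.
Second: linear, -4 per step → -21 at step 4.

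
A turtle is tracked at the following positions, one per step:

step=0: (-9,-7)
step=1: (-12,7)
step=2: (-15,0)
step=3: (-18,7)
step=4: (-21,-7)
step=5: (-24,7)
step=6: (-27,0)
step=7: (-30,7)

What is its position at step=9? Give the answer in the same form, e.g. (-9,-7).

The first coordinate changes by -3 each step, so at step 9 it is -9 + 9·(-3) = -36.
The second coordinate repeats the cycle [-7, 7, 0, 7] with period 4; step 9 mod 4 = 1, giving 7.

(-36,7)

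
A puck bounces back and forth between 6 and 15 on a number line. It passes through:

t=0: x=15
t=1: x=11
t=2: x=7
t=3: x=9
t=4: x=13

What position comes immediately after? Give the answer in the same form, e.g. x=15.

x=13

The value reflects between 6 and 15, moving 4 per step.
  step 5: 13 → 13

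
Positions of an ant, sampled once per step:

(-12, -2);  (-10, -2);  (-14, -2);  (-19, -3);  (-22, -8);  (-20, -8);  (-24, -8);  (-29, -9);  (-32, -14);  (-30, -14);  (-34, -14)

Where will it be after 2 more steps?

Step-to-step displacements: (+2, +0), (-4, +0), (-5, -1), (-3, -5), (+2, +0), (-4, +0), (-5, -1), (-3, -5), (+2, +0), (-4, +0) — a repeating cycle of length 4.
step 11: apply (-5, -1) → (-39, -15)
step 12: apply (-3, -5) → (-42, -20)

(-42, -20)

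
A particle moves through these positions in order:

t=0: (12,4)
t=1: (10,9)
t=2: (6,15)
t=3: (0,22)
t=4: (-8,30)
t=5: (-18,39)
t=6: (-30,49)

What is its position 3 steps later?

(-78,85)

Successive displacements: (-2,+5), (-4,+6), (-6,+7), (-8,+8), (-10,+9), (-12,+10) — each changes by (-2,+1).
step 7: (-30,49) + (-14,+11) → (-44,60)
step 8: (-44,60) + (-16,+12) → (-60,72)
step 9: (-60,72) + (-18,+13) → (-78,85)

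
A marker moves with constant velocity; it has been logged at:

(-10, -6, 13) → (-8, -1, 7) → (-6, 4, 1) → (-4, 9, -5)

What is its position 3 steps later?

Constant displacement of (+2, +5, -6) per step.
step 4: (-4, 9, -5) + (+2, +5, -6) → (-2, 14, -11)
step 5: (-2, 14, -11) + (+2, +5, -6) → (0, 19, -17)
step 6: (0, 19, -17) + (+2, +5, -6) → (2, 24, -23)

(2, 24, -23)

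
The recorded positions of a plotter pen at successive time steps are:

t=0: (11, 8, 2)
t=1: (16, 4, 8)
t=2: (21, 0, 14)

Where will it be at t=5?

(36, -12, 32)

The position changes by (+5, -4, +6) every step.
step 3: (21, 0, 14) + (+5, -4, +6) → (26, -4, 20)
step 4: (26, -4, 20) + (+5, -4, +6) → (31, -8, 26)
step 5: (31, -8, 26) + (+5, -4, +6) → (36, -12, 32)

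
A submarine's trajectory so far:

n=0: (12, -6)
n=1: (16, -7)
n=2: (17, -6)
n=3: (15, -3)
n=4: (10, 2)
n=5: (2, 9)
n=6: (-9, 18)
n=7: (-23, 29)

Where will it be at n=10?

Taking differences between consecutive positions: (+4, -1), (+1, +1), (-2, +3), (-5, +5), (-8, +7), (-11, +9), (-14, +11). These grow by (-3, +2) each step.
step 8: (-23, 29) + (-17, +13) → (-40, 42)
step 9: (-40, 42) + (-20, +15) → (-60, 57)
step 10: (-60, 57) + (-23, +17) → (-83, 74)

(-83, 74)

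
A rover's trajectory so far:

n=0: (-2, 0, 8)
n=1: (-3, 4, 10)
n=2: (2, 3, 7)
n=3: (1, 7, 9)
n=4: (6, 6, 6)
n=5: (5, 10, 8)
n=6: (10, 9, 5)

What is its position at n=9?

(13, 16, 6)

The moves between consecutive positions are (-1, +4, +2), (+5, -1, -3), (-1, +4, +2), (+5, -1, -3), (-1, +4, +2), (+5, -1, -3); they repeat the 2-cycle [(-1, +4, +2), (+5, -1, -3)].
step 7: apply (-1, +4, +2) → (9, 13, 7)
step 8: apply (+5, -1, -3) → (14, 12, 4)
step 9: apply (-1, +4, +2) → (13, 16, 6)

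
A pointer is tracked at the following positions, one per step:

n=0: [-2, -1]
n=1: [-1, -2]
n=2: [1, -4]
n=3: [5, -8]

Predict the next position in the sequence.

[13, -16]

The jumps are [+1, -1], [+2, -2], [+4, -4] — a geometric progression with ratio 2.
step 4: [5, -8] + [+8, -8] → [13, -16]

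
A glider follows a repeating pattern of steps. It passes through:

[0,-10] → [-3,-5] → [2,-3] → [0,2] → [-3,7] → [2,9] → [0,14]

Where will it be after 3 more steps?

The moves between consecutive positions are [-3,+5], [+5,+2], [-2,+5], [-3,+5], [+5,+2], [-2,+5]; they repeat the 3-cycle [[-3,+5], [+5,+2], [-2,+5]].
step 7: apply [-3,+5] → [-3,19]
step 8: apply [+5,+2] → [2,21]
step 9: apply [-2,+5] → [0,26]

[0,26]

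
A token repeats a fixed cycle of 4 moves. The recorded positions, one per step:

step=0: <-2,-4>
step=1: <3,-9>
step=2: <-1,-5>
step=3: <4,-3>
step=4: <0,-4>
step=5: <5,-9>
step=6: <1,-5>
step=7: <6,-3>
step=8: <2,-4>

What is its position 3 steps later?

<8,-3>

The moves between consecutive positions are <+5,-5>, <-4,+4>, <+5,+2>, <-4,-1>, <+5,-5>, <-4,+4>, <+5,+2>, <-4,-1>; they repeat the 4-cycle [<+5,-5>, <-4,+4>, <+5,+2>, <-4,-1>].
step 9: apply <+5,-5> → <7,-9>
step 10: apply <-4,+4> → <3,-5>
step 11: apply <+5,+2> → <8,-3>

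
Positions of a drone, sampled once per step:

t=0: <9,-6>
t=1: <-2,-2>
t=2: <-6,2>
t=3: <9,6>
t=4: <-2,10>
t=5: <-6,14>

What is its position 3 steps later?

<-6,26>

First: cycles through 9, -2, -6 every 3 steps. Step 8 lands at position 2 of the cycle → -6.
Second: linear, +4 per step → 26 at step 8.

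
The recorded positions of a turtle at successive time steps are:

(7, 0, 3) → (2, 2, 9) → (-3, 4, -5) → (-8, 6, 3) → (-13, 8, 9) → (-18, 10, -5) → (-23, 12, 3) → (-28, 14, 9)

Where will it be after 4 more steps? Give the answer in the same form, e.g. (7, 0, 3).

The first coordinate changes by -5 each step, so at step 11 it is 7 + 11·(-5) = -48.
The second coordinate changes by +2 each step, so at step 11 it is 0 + 11·(2) = 22.
The third coordinate repeats the cycle [3, 9, -5] with period 3; step 11 mod 3 = 2, giving -5.

(-48, 22, -5)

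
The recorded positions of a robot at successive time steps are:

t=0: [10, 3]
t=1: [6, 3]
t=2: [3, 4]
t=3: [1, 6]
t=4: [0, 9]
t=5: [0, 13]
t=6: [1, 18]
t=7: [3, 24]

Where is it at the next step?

[6, 31]

First differences are [-4, +0], [-3, +1], [-2, +2], [-1, +3], [+0, +4], [+1, +5], [+2, +6]; their common second difference is [+1, +1] (constant acceleration).
step 8: [3, 24] + [+3, +7] → [6, 31]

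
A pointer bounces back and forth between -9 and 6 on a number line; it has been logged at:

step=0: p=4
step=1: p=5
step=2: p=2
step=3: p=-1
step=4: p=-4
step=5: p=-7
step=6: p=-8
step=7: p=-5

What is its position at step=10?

The value reflects between -9 and 6, moving 3 per step.
  step 8: -5 → -2
  step 9: -2 → 1
  step 10: 1 → 4

p=4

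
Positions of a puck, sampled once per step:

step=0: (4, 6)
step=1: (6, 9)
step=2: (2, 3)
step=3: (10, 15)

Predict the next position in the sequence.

Consecutive displacements (+2, +3), (-4, -6), (+8, +12) scale by a factor of -2 each step.
step 4: (10, 15) + (-16, -24) → (-6, -9)

(-6, -9)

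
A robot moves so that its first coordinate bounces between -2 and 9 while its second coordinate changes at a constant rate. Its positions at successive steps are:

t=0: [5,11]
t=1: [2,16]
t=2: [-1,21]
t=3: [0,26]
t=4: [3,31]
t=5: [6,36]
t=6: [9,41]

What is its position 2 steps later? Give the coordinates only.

[3,51]

The first coordinate reflects between -2 and 9, moving 3 per step.
  step 7: 9 → 6
  step 8: 6 → 3
The second coordinate changes by +5 each step: at step 8 it is 51.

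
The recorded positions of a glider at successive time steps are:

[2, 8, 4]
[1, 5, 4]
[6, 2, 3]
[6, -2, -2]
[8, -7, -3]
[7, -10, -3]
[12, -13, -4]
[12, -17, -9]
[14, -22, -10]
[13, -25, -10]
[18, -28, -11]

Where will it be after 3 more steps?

Step-to-step displacements: [-1, -3, +0], [+5, -3, -1], [+0, -4, -5], [+2, -5, -1], [-1, -3, +0], [+5, -3, -1], [+0, -4, -5], [+2, -5, -1], [-1, -3, +0], [+5, -3, -1] — a repeating cycle of length 4.
step 11: apply [+0, -4, -5] → [18, -32, -16]
step 12: apply [+2, -5, -1] → [20, -37, -17]
step 13: apply [-1, -3, +0] → [19, -40, -17]

[19, -40, -17]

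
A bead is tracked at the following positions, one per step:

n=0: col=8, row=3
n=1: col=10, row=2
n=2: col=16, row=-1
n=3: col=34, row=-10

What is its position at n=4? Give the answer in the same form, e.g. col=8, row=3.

Consecutive displacements (+2, -1), (+6, -3), (+18, -9) scale by a factor of 3 each step.
step 4: col=34, row=-10 + (+54, -27) → col=88, row=-37

col=88, row=-37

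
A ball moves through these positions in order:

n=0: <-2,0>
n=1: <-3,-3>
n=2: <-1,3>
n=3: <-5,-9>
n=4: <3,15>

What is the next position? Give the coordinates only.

Consecutive displacements <-1,-3>, <+2,+6>, <-4,-12>, <+8,+24> scale by a factor of -2 each step.
step 5: <3,15> + <-16,-48> → <-13,-33>

<-13,-33>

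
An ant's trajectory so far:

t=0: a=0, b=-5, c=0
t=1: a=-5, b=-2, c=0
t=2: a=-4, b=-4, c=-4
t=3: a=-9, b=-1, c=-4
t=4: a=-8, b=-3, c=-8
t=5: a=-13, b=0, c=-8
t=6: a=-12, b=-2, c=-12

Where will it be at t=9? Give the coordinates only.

a=-21, b=2, c=-16

Step-to-step displacements: (-5,+3,+0), (+1,-2,-4), (-5,+3,+0), (+1,-2,-4), (-5,+3,+0), (+1,-2,-4) — a repeating cycle of length 2.
step 7: apply (-5,+3,+0) → a=-17, b=1, c=-12
step 8: apply (+1,-2,-4) → a=-16, b=-1, c=-16
step 9: apply (-5,+3,+0) → a=-21, b=2, c=-16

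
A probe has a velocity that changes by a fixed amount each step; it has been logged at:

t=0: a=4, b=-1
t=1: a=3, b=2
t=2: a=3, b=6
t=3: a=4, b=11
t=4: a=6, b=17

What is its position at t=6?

Successive displacements: (-1, +3), (+0, +4), (+1, +5), (+2, +6) — each changes by (+1, +1).
step 5: a=6, b=17 + (+3, +7) → a=9, b=24
step 6: a=9, b=24 + (+4, +8) → a=13, b=32

a=13, b=32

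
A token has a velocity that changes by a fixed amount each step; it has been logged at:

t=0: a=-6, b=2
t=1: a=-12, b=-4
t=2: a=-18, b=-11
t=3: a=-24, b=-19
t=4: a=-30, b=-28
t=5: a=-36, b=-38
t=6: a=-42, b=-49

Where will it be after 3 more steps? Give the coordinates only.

a=-60, b=-88

First differences are (-6, -6), (-6, -7), (-6, -8), (-6, -9), (-6, -10), (-6, -11); their common second difference is (+0, -1) (constant acceleration).
step 7: a=-42, b=-49 + (-6, -12) → a=-48, b=-61
step 8: a=-48, b=-61 + (-6, -13) → a=-54, b=-74
step 9: a=-54, b=-74 + (-6, -14) → a=-60, b=-88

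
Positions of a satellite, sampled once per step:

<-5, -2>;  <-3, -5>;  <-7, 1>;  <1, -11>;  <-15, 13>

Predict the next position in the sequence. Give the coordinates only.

<17, -35>

The jumps are <+2, -3>, <-4, +6>, <+8, -12>, <-16, +24> — a geometric progression with ratio -2.
step 5: <-15, 13> + <+32, -48> → <17, -35>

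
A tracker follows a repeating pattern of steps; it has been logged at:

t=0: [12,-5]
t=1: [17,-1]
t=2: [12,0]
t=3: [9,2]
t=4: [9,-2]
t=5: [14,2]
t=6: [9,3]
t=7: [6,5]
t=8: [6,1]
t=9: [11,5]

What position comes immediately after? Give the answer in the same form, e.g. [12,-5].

[6,6]

The moves between consecutive positions are [+5,+4], [-5,+1], [-3,+2], [+0,-4], [+5,+4], [-5,+1], [-3,+2], [+0,-4], [+5,+4]; they repeat the 4-cycle [[+5,+4], [-5,+1], [-3,+2], [+0,-4]].
step 10: apply [-5,+1] → [6,6]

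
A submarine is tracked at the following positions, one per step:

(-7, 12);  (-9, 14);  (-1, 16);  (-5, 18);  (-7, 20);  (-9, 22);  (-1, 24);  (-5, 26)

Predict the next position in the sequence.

The first coordinate repeats the cycle [-7, -9, -1, -5] with period 4; step 8 mod 4 = 0, giving -7.
The second coordinate changes by +2 each step, so at step 8 it is 12 + 8·(2) = 28.

(-7, 28)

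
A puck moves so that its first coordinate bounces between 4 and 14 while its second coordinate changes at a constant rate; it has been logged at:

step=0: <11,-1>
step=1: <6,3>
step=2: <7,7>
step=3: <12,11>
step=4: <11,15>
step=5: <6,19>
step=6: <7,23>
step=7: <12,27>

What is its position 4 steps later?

<12,43>

The first coordinate travels 5 per step and bounces off the walls at 4 and 14.
  step 8: 12 → 11
  step 9: 11 → 6
  step 10: 6 → 7
  step 11: 7 → 12
The second coordinate changes by +4 each step: at step 11 it is 43.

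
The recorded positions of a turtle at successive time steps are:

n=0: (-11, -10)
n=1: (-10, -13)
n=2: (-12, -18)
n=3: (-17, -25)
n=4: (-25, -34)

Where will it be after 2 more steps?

First differences are (+1, -3), (-2, -5), (-5, -7), (-8, -9); their common second difference is (-3, -2) (constant acceleration).
step 5: (-25, -34) + (-11, -11) → (-36, -45)
step 6: (-36, -45) + (-14, -13) → (-50, -58)

(-50, -58)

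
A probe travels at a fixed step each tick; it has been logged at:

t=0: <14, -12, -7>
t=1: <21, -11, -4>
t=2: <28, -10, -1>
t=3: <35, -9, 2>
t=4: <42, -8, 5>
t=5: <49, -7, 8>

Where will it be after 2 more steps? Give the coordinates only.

<63, -5, 14>

Constant displacement of <+7, +1, +3> per step.
step 6: <49, -7, 8> + <+7, +1, +3> → <56, -6, 11>
step 7: <56, -6, 11> + <+7, +1, +3> → <63, -5, 14>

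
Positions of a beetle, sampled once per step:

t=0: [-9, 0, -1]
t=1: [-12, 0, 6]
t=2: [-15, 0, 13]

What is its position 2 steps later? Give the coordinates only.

[-21, 0, 27]

Each step adds [-3, +0, +7] to the position.
step 3: [-15, 0, 13] + [-3, +0, +7] → [-18, 0, 20]
step 4: [-18, 0, 20] + [-3, +0, +7] → [-21, 0, 27]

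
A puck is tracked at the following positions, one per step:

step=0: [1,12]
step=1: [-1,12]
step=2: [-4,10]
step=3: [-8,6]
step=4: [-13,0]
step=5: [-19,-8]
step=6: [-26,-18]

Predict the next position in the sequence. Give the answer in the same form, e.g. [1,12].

[-34,-30]

Taking differences between consecutive positions: [-2,+0], [-3,-2], [-4,-4], [-5,-6], [-6,-8], [-7,-10]. These grow by [-1,-2] each step.
step 7: [-26,-18] + [-8,-12] → [-34,-30]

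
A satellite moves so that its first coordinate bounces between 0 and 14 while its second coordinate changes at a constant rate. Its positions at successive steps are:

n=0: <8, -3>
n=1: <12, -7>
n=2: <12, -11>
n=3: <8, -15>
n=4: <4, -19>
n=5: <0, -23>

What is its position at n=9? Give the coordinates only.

<12, -39>

The first coordinate reflects between 0 and 14, moving 4 per step.
  step 6: 0 → 4
  step 7: 4 → 8
  step 8: 8 → 12
  step 9: 12 → 12
The second coordinate changes by -4 each step: at step 9 it is -39.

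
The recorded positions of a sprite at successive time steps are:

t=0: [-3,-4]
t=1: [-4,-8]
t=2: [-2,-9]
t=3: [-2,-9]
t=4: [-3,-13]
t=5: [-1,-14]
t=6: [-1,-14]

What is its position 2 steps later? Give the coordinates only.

Differencing gives [-1,-4], [+2,-1], [+0,+0], [-1,-4], [+2,-1], [+0,+0]. This is the pattern [-1,-4], [+2,-1], [+0,+0] repeated.
step 7: apply [-1,-4] → [-2,-18]
step 8: apply [+2,-1] → [0,-19]

[0,-19]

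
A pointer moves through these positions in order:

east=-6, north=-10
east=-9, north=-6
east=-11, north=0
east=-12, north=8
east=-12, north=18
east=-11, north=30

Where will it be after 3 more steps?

east=-2, north=78

First differences are (-3, +4), (-2, +6), (-1, +8), (+0, +10), (+1, +12); their common second difference is (+1, +2) (constant acceleration).
step 6: east=-11, north=30 + (+2, +14) → east=-9, north=44
step 7: east=-9, north=44 + (+3, +16) → east=-6, north=60
step 8: east=-6, north=60 + (+4, +18) → east=-2, north=78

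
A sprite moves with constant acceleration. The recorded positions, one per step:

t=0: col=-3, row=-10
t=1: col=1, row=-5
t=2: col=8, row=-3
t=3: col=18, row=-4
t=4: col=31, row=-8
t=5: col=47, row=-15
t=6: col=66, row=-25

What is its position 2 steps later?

col=113, row=-54

Taking differences between consecutive positions: (+4,+5), (+7,+2), (+10,-1), (+13,-4), (+16,-7), (+19,-10). These grow by (+3,-3) each step.
step 7: col=66, row=-25 + (+22,-13) → col=88, row=-38
step 8: col=88, row=-38 + (+25,-16) → col=113, row=-54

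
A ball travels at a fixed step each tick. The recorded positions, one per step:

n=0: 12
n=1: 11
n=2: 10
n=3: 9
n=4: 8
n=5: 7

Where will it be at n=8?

The position changes by -1 every step.
step 6: 7 − 1 → 6
step 7: 6 − 1 → 5
step 8: 5 − 1 → 4

4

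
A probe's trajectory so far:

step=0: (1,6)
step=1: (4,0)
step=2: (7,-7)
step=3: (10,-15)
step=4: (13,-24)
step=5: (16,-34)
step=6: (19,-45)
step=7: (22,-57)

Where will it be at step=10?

Taking differences between consecutive positions: (+3,-6), (+3,-7), (+3,-8), (+3,-9), (+3,-10), (+3,-11), (+3,-12). These grow by (+0,-1) each step.
step 8: (22,-57) + (+3,-13) → (25,-70)
step 9: (25,-70) + (+3,-14) → (28,-84)
step 10: (28,-84) + (+3,-15) → (31,-99)

(31,-99)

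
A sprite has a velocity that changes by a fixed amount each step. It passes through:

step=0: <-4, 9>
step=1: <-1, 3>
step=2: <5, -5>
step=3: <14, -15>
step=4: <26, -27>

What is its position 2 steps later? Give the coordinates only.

Taking differences between consecutive positions: <+3, -6>, <+6, -8>, <+9, -10>, <+12, -12>. These grow by <+3, -2> each step.
step 5: <26, -27> + <+15, -14> → <41, -41>
step 6: <41, -41> + <+18, -16> → <59, -57>

<59, -57>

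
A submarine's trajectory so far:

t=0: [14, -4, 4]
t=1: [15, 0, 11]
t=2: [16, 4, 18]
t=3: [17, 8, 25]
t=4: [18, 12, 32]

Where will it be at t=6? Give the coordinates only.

The position changes by [+1, +4, +7] every step.
step 5: [18, 12, 32] + [+1, +4, +7] → [19, 16, 39]
step 6: [19, 16, 39] + [+1, +4, +7] → [20, 20, 46]

[20, 20, 46]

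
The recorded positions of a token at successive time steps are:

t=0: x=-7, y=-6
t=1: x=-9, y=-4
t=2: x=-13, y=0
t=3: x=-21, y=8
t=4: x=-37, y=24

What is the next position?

x=-69, y=56

Step-to-step displacements: (-2, +2), (-4, +4), (-8, +8), (-16, +16); each is 2× the previous.
step 5: x=-37, y=24 + (-32, +32) → x=-69, y=56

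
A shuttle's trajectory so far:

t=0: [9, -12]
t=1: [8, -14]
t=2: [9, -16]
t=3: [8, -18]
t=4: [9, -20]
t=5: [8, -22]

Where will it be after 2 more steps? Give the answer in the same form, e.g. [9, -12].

The first coordinate repeats the cycle [9, 8] with period 2; step 7 mod 2 = 1, giving 8.
The second coordinate changes by -2 each step, so at step 7 it is -12 + 7·(-2) = -26.

[8, -26]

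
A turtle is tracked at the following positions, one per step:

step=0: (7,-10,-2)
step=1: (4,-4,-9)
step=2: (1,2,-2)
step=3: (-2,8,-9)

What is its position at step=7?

(-14,32,-9)

The first coordinate changes by -3 each step, so at step 7 it is 7 + 7·(-3) = -14.
The second coordinate changes by +6 each step, so at step 7 it is -10 + 7·(6) = 32.
The third coordinate repeats the cycle [-2, -9] with period 2; step 7 mod 2 = 1, giving -9.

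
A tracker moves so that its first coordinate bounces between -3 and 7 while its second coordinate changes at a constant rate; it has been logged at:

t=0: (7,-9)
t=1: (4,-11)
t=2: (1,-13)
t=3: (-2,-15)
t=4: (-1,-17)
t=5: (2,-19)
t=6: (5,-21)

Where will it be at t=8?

The first coordinate reflects between -3 and 7, moving 3 per step.
  step 7: 5 → 6
  step 8: 6 → 3
The second coordinate changes by -2 each step: at step 8 it is -25.

(3,-25)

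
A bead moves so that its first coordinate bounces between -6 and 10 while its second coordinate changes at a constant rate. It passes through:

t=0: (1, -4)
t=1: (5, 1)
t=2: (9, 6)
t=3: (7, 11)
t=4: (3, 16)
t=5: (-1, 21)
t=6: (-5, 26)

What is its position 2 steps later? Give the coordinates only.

The first coordinate reflects between -6 and 10, moving 4 per step.
  step 7: -5 → -3
  step 8: -3 → 1
The second coordinate changes by +5 each step: at step 8 it is 36.

(1, 36)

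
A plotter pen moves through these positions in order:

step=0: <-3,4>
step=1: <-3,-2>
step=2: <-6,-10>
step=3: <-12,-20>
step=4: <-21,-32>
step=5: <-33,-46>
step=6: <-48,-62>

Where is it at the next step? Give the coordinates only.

<-66,-80>

First differences are <+0,-6>, <-3,-8>, <-6,-10>, <-9,-12>, <-12,-14>, <-15,-16>; their common second difference is <-3,-2> (constant acceleration).
step 7: <-48,-62> + <-18,-18> → <-66,-80>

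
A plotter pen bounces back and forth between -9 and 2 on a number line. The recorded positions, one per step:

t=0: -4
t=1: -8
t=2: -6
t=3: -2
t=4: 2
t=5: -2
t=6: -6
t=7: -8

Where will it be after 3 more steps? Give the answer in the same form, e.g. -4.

The value reflects between -9 and 2, moving 4 per step.
  step 8: -8 → -4
  step 9: -4 → 0
  step 10: 0 → 0

0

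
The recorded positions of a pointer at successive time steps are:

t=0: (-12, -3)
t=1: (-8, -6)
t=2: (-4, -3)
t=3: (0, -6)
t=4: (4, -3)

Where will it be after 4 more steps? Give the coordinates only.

(20, -3)

First: linear, +4 per step → 20 at step 8.
Second: cycles through -3, -6 every 2 steps. Step 8 lands at position 0 of the cycle → -3.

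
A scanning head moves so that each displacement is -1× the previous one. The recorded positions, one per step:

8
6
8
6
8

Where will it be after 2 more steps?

The jumps are -2, +2, -2, +2 — a geometric progression with ratio -1.
step 5: 8 − 2 → 6
step 6: 6 + 2 → 8

8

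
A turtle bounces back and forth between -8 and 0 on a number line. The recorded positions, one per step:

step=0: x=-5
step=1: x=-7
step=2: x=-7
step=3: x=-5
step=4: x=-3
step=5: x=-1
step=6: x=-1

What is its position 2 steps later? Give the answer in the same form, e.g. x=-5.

The value reflects between -8 and 0, moving 2 per step.
  step 7: -1 → -3
  step 8: -3 → -5

x=-5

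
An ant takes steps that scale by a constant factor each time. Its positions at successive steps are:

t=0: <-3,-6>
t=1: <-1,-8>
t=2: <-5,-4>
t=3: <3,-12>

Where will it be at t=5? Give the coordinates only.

<19,-28>

Consecutive displacements <+2,-2>, <-4,+4>, <+8,-8> scale by a factor of -2 each step.
step 4: <3,-12> + <-16,+16> → <-13,4>
step 5: <-13,4> + <+32,-32> → <19,-28>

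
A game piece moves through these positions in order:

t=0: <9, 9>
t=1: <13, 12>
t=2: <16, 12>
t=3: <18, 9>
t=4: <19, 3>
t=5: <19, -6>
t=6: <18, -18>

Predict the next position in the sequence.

First differences are <+4, +3>, <+3, +0>, <+2, -3>, <+1, -6>, <+0, -9>, <-1, -12>; their common second difference is <-1, -3> (constant acceleration).
step 7: <18, -18> + <-2, -15> → <16, -33>

<16, -33>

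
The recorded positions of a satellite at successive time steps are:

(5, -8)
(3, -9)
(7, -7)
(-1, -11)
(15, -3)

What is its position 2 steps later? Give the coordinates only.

The jumps are (-2, -1), (+4, +2), (-8, -4), (+16, +8) — a geometric progression with ratio -2.
step 5: (15, -3) + (-32, -16) → (-17, -19)
step 6: (-17, -19) + (+64, +32) → (47, 13)

(47, 13)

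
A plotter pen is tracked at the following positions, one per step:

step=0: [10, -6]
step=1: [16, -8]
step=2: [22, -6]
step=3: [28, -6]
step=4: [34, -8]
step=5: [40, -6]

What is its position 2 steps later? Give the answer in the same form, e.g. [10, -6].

The first coordinate changes by +6 each step, so at step 7 it is 10 + 7·(6) = 52.
The second coordinate repeats the cycle [-6, -8, -6] with period 3; step 7 mod 3 = 1, giving -8.

[52, -8]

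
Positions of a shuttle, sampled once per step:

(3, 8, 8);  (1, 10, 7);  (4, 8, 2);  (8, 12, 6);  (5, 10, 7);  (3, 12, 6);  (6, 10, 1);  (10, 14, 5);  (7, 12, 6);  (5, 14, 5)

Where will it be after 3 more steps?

The moves between consecutive positions are (-2, +2, -1), (+3, -2, -5), (+4, +4, +4), (-3, -2, +1), (-2, +2, -1), (+3, -2, -5), (+4, +4, +4), (-3, -2, +1), (-2, +2, -1); they repeat the 4-cycle [(-2, +2, -1), (+3, -2, -5), (+4, +4, +4), (-3, -2, +1)].
step 10: apply (+3, -2, -5) → (8, 12, 0)
step 11: apply (+4, +4, +4) → (12, 16, 4)
step 12: apply (-3, -2, +1) → (9, 14, 5)

(9, 14, 5)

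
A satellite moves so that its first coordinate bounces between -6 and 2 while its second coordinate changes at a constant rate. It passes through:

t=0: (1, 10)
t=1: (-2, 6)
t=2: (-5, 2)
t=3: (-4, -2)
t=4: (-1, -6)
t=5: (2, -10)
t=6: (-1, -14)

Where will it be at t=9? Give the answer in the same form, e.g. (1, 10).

(-2, -26)

The first coordinate travels 3 per step and bounces off the walls at -6 and 2.
  step 7: -1 → -4
  step 8: -4 → -5
  step 9: -5 → -2
The second coordinate changes by -4 each step: at step 9 it is -26.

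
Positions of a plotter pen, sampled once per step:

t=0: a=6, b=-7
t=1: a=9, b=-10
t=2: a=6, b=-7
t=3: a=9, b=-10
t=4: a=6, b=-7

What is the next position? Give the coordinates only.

a=9, b=-10

Consecutive displacements (+3, -3), (-3, +3), (+3, -3), (-3, +3) scale by a factor of -1 each step.
step 5: a=6, b=-7 + (+3, -3) → a=9, b=-10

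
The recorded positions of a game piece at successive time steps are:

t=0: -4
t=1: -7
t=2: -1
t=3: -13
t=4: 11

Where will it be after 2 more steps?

59

Consecutive displacements -3, +6, -12, +24 scale by a factor of -2 each step.
step 5: 11 − 48 → -37
step 6: -37 + 96 → 59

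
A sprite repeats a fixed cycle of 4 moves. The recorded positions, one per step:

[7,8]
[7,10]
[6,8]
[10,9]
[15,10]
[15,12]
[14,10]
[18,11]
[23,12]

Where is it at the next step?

Step-to-step displacements: [+0,+2], [-1,-2], [+4,+1], [+5,+1], [+0,+2], [-1,-2], [+4,+1], [+5,+1] — a repeating cycle of length 4.
step 9: apply [+0,+2] → [23,14]

[23,14]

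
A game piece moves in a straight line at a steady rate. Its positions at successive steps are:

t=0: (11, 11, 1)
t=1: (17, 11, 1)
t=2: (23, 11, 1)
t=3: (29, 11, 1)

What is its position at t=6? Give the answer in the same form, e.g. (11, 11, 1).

The position changes by (+6, +0, +0) every step.
step 4: (29, 11, 1) + (+6, +0, +0) → (35, 11, 1)
step 5: (35, 11, 1) + (+6, +0, +0) → (41, 11, 1)
step 6: (41, 11, 1) + (+6, +0, +0) → (47, 11, 1)

(47, 11, 1)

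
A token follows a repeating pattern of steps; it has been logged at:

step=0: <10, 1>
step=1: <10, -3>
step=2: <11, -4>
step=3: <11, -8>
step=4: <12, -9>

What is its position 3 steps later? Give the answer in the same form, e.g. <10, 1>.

The moves between consecutive positions are <+0, -4>, <+1, -1>, <+0, -4>, <+1, -1>; they repeat the 2-cycle [<+0, -4>, <+1, -1>].
step 5: apply <+0, -4> → <12, -13>
step 6: apply <+1, -1> → <13, -14>
step 7: apply <+0, -4> → <13, -18>

<13, -18>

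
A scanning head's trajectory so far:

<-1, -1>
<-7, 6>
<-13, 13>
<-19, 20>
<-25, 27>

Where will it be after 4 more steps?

<-49, 55>

Each step adds <-6, +7> to the position.
step 5: <-25, 27> + <-6, +7> → <-31, 34>
step 6: <-31, 34> + <-6, +7> → <-37, 41>
step 7: <-37, 41> + <-6, +7> → <-43, 48>
step 8: <-43, 48> + <-6, +7> → <-49, 55>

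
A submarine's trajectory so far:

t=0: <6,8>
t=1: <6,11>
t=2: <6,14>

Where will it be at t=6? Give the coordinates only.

The position changes by <+0,+3> every step.
step 3: <6,14> + <+0,+3> → <6,17>
step 4: <6,17> + <+0,+3> → <6,20>
step 5: <6,20> + <+0,+3> → <6,23>
step 6: <6,23> + <+0,+3> → <6,26>

<6,26>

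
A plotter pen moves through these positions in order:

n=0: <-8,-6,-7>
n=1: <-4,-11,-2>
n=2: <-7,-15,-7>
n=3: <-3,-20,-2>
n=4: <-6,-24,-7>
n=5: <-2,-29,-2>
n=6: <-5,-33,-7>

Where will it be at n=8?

The moves between consecutive positions are <+4,-5,+5>, <-3,-4,-5>, <+4,-5,+5>, <-3,-4,-5>, <+4,-5,+5>, <-3,-4,-5>; they repeat the 2-cycle [<+4,-5,+5>, <-3,-4,-5>].
step 7: apply <+4,-5,+5> → <-1,-38,-2>
step 8: apply <-3,-4,-5> → <-4,-42,-7>

<-4,-42,-7>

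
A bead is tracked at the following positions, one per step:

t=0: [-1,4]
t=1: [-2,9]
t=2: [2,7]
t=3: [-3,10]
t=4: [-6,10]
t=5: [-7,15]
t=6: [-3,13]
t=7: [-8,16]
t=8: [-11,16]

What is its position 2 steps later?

Differencing gives [-1,+5], [+4,-2], [-5,+3], [-3,+0], [-1,+5], [+4,-2], [-5,+3], [-3,+0]. This is the pattern [-1,+5], [+4,-2], [-5,+3], [-3,+0] repeated.
step 9: apply [-1,+5] → [-12,21]
step 10: apply [+4,-2] → [-8,19]

[-8,19]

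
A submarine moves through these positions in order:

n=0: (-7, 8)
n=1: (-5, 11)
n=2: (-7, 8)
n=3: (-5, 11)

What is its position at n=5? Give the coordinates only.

Consecutive displacements (+2, +3), (-2, -3), (+2, +3) scale by a factor of -1 each step.
step 4: (-5, 11) + (-2, -3) → (-7, 8)
step 5: (-7, 8) + (+2, +3) → (-5, 11)

(-5, 11)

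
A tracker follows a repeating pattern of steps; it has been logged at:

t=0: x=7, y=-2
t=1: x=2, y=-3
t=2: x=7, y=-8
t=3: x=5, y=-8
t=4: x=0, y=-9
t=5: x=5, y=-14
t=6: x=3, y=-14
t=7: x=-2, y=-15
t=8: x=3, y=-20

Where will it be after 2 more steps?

Differencing gives (-5, -1), (+5, -5), (-2, +0), (-5, -1), (+5, -5), (-2, +0), (-5, -1), (+5, -5). This is the pattern (-5, -1), (+5, -5), (-2, +0) repeated.
step 9: apply (-2, +0) → x=1, y=-20
step 10: apply (-5, -1) → x=-4, y=-21

x=-4, y=-21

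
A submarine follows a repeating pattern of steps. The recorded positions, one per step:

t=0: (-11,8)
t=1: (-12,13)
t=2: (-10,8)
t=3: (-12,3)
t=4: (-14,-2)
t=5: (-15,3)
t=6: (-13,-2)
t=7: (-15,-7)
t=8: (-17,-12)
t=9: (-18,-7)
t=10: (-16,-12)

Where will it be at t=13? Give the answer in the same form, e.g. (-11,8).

Step-to-step displacements: (-1,+5), (+2,-5), (-2,-5), (-2,-5), (-1,+5), (+2,-5), (-2,-5), (-2,-5), (-1,+5), (+2,-5) — a repeating cycle of length 4.
step 11: apply (-2,-5) → (-18,-17)
step 12: apply (-2,-5) → (-20,-22)
step 13: apply (-1,+5) → (-21,-17)

(-21,-17)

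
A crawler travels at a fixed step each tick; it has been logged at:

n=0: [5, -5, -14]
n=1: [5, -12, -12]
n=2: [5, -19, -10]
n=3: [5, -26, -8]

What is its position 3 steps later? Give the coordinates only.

[5, -47, -2]

The position changes by [+0, -7, +2] every step.
step 4: [5, -26, -8] + [+0, -7, +2] → [5, -33, -6]
step 5: [5, -33, -6] + [+0, -7, +2] → [5, -40, -4]
step 6: [5, -40, -4] + [+0, -7, +2] → [5, -47, -2]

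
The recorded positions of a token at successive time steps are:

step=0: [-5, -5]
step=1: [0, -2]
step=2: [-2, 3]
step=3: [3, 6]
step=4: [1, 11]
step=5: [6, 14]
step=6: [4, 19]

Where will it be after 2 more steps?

[7, 27]

Differencing gives [+5, +3], [-2, +5], [+5, +3], [-2, +5], [+5, +3], [-2, +5]. This is the pattern [+5, +3], [-2, +5] repeated.
step 7: apply [+5, +3] → [9, 22]
step 8: apply [-2, +5] → [7, 27]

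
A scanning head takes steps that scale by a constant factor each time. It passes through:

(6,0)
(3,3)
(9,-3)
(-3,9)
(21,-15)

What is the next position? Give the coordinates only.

(-27,33)

The jumps are (-3,+3), (+6,-6), (-12,+12), (+24,-24) — a geometric progression with ratio -2.
step 5: (21,-15) + (-48,+48) → (-27,33)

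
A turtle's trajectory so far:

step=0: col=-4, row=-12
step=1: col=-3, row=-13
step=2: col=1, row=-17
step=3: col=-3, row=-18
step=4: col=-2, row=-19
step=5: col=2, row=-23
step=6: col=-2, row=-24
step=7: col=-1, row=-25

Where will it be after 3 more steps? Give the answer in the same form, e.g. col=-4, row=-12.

The moves between consecutive positions are (+1, -1), (+4, -4), (-4, -1), (+1, -1), (+4, -4), (-4, -1), (+1, -1); they repeat the 3-cycle [(+1, -1), (+4, -4), (-4, -1)].
step 8: apply (+4, -4) → col=3, row=-29
step 9: apply (-4, -1) → col=-1, row=-30
step 10: apply (+1, -1) → col=0, row=-31

col=0, row=-31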